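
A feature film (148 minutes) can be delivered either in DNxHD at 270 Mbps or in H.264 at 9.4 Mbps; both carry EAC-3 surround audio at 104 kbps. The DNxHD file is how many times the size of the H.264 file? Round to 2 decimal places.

28.42

148 min = 8880 s
Audio: 104 kbps = 0.104 Mbps.
DNxHD: 270.104 Mbps × 8880 s = 2398523.5 Mb = 299.815 GB.
H.264: 9.504 Mbps × 8880 s = 84395.5 Mb = 10.549 GB.
Ratio: 299.815 / 10.549 = 28.420.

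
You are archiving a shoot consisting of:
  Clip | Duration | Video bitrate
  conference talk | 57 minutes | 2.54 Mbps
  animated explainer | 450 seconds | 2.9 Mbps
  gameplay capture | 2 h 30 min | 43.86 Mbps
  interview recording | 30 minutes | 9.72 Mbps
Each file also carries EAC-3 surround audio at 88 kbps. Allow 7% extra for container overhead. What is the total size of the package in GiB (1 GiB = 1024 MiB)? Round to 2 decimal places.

Audio: 88 kbps = 0.088 Mbps.
conference talk: 2.628 Mbps × 3420 s × 1.07 = 9616.9 Mb
animated explainer: 2.988 Mbps × 450 s × 1.07 = 1438.7 Mb
gameplay capture: 43.948 Mbps × 9000 s × 1.07 = 423219.2 Mb
interview recording: 9.808 Mbps × 1800 s × 1.07 = 18890.2 Mb
Total: 453165.1 Mb = 56645.6 MB.
= 52.76 GiB.

52.76 GiB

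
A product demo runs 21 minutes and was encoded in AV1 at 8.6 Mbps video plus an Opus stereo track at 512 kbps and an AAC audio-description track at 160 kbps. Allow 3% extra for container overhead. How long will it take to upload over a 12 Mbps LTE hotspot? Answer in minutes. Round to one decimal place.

21 min = 1260 s
Audio total: 512 + 160 = 672 kbps = 0.672 Mbps.
Total bitrate: 9.272 Mbps.
File: 9.272 Mbps × 1260 s = 11682.7 Mb.
With 3% container overhead: ×1.03. → 12033.2 Mb.
At 12 Mbps: 12033.2 / 12 = 1002.8 s ≈ 16.7 minutes.

16.7 minutes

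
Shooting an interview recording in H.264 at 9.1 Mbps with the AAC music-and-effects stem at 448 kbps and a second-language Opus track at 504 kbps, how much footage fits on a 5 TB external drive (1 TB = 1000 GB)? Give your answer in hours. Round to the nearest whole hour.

1105 hours

Audio total: 448 + 504 = 952 kbps = 0.952 Mbps.
Total bitrate: 9.1 + 0.952 = 10.052 Mbps.
Capacity: 5 TB = 40,000,000 Mb.
Recording time: 40,000,000 / 10.052 = 3,979,308 s ≈ 1,105 hours.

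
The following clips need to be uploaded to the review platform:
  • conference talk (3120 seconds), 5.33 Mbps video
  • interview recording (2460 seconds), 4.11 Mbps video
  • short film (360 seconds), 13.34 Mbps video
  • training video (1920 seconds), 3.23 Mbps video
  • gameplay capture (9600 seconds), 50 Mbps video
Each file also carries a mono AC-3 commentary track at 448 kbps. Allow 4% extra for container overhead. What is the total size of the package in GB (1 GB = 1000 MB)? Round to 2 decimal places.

Audio: 448 kbps = 0.448 Mbps.
conference talk: 5.778 Mbps × 3120 s × 1.04 = 18748.5 Mb
interview recording: 4.558 Mbps × 2460 s × 1.04 = 11661.2 Mb
short film: 13.788 Mbps × 360 s × 1.04 = 5162.2 Mb
training video: 3.678 Mbps × 1920 s × 1.04 = 7344.2 Mb
gameplay capture: 50.448 Mbps × 9600 s × 1.04 = 503672.8 Mb
Total: 546588.9 Mb = 68323.6 MB.
= 68.32 GB.

68.32 GB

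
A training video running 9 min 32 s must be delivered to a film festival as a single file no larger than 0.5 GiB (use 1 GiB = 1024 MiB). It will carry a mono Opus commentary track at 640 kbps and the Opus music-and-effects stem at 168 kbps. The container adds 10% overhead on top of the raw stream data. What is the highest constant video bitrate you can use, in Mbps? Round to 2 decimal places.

6.02 Mbps

Budget: 0.5 GiB = 4295.0 Mb.
Stream payload after overhead: 4295.0 / 1.10 = 3904.5 Mb.
9 min 32 s = 572 s
Total bitrate budget: 3904.5 Mb / 572 s = 6.826 Mbps.
Audio total: 640 + 168 = 808 kbps = 0.808 Mbps.
Video: 6.826 − 0.808 = 6.018 Mbps.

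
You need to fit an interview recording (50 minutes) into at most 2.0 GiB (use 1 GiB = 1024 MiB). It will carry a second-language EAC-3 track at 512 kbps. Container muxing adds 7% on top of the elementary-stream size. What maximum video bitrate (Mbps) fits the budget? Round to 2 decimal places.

Budget: 2.0 GiB = 17179.9 Mb.
Stream payload after overhead: 17179.9 / 1.07 = 16056.0 Mb.
50 min = 3000 s
Total bitrate budget: 16056.0 Mb / 3000 s = 5.352 Mbps.
Audio: 512 kbps = 0.512 Mbps.
Video: 5.352 − 0.512 = 4.840 Mbps.

4.84 Mbps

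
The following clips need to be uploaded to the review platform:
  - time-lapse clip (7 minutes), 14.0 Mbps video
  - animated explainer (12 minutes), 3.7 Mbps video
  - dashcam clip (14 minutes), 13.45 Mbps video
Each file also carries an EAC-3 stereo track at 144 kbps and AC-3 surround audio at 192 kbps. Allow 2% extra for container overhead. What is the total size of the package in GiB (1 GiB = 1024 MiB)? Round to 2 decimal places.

2.44 GiB

Audio total: 144 + 192 = 336 kbps = 0.336 Mbps.
time-lapse clip: 14.336 Mbps × 420 s × 1.02 = 6141.5 Mb
animated explainer: 4.036 Mbps × 720 s × 1.02 = 2964.0 Mb
dashcam clip: 13.786 Mbps × 840 s × 1.02 = 11811.8 Mb
Total: 20917.4 Mb = 2614.7 MB.
= 2.435 GiB.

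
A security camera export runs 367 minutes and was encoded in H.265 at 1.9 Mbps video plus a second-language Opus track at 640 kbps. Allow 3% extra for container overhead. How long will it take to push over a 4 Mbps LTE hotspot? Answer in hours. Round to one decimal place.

4.0 hours

367 min = 22020 s
Audio: 640 kbps = 0.640 Mbps.
Total bitrate: 2.540 Mbps.
File: 2.540 Mbps × 22020 s = 55930.8 Mb.
With 3% container overhead: ×1.03. → 57608.7 Mb.
At 4 Mbps: 57608.7 / 4 = 14402.2 s ≈ 4 hours.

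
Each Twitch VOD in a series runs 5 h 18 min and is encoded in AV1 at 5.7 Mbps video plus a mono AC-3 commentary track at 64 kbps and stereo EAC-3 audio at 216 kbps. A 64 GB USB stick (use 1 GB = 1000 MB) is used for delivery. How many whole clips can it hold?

5 h 18 min = 318 min = 19080 s
Audio total: 64 + 216 = 280 kbps = 0.280 Mbps.
Total bitrate: 5.980 Mbps.
Per item: 5.980 Mbps × 19080 s = 114,098 Mb = 14,262 MB.
Capacity: 64 GB = 512,000 Mb; 4.49 items → 4 complete.

4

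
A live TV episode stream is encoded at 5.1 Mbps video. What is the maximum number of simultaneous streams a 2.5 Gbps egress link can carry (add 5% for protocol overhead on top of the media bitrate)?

466

On the wire with 5% overhead: 5.355 Mbps.
2.5 Gbps = 2,500 Mbps; 2,500 / 5.355 = 466.85 → 466 viewers.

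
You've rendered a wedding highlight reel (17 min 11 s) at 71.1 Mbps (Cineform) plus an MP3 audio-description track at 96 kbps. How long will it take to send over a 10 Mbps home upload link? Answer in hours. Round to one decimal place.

2.0 hours

17 min 11 s = 1031 s
Audio: 96 kbps = 0.096 Mbps.
Total bitrate: 71.196 Mbps.
File: 71.196 Mbps × 1031 s = 73403.1 Mb.
At 10 Mbps: 73403.1 / 10 = 7340.3 s ≈ 2.04 hours.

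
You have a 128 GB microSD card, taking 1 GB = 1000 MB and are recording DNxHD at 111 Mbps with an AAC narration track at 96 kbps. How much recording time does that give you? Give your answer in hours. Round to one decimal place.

Audio: 96 kbps = 0.096 Mbps.
Total bitrate: 111 + 0.096 = 111.096 Mbps.
Capacity: 128 GB = 1,024,000 Mb.
Recording time: 1,024,000 / 111.096 = 9,217 s ≈ 2.56 hours.

2.6 hours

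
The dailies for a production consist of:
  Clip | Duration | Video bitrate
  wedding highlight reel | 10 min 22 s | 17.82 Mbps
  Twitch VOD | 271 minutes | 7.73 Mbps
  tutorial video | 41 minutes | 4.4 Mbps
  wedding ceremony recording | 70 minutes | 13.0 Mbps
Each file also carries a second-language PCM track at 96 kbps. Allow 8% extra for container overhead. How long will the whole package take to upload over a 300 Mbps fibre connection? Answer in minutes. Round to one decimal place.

12.3 minutes

Audio: 96 kbps = 0.096 Mbps.
wedding highlight reel: 17.916 Mbps × 622 s × 1.08 = 12035.3 Mb
Twitch VOD: 7.826 Mbps × 16260 s × 1.08 = 137430.8 Mb
tutorial video: 4.496 Mbps × 2460 s × 1.08 = 11945.0 Mb
wedding ceremony recording: 13.096 Mbps × 4200 s × 1.08 = 59403.5 Mb
Total: 220814.5 Mb = 27601.8 MB.
At 300 Mbps: 220814.5 / 300 = 736 s ≈ 12.3 minutes.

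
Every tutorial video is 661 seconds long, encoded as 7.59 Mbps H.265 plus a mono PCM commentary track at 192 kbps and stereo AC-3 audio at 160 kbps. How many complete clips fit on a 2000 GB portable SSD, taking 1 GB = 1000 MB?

Audio total: 192 + 160 = 352 kbps = 0.352 Mbps.
Total bitrate: 7.942 Mbps.
Per item: 7.942 Mbps × 661 s = 5,250 Mb = 656.2 MB.
Capacity: 2000 GB = 16,000,000 Mb; 3047.82 items → 3047 complete.

3047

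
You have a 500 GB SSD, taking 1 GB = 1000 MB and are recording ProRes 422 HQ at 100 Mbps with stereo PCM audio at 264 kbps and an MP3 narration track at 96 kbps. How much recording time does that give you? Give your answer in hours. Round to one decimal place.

11.1 hours

Audio total: 264 + 96 = 360 kbps = 0.360 Mbps.
Total bitrate: 100 + 0.360 = 100.360 Mbps.
Capacity: 500 GB = 4,000,000 Mb.
Recording time: 4,000,000 / 100.360 = 39,857 s ≈ 11.1 hours.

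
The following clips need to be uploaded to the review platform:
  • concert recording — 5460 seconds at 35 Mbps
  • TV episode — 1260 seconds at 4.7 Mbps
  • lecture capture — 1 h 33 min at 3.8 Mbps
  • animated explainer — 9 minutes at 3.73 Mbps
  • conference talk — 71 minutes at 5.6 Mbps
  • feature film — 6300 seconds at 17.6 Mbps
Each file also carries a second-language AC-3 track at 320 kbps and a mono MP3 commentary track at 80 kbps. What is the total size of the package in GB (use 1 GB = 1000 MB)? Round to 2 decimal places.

45.54 GB

Audio total: 320 + 80 = 400 kbps = 0.400 Mbps.
concert recording: 35.400 Mbps × 5460 s = 193284.0 Mb
TV episode: 5.100 Mbps × 1260 s = 6426.0 Mb
lecture capture: 4.200 Mbps × 5580 s = 23436.0 Mb
animated explainer: 4.130 Mbps × 540 s = 2230.2 Mb
conference talk: 6.000 Mbps × 4260 s = 25560.0 Mb
feature film: 18.000 Mbps × 6300 s = 113400.0 Mb
Total: 364336.2 Mb = 45542.0 MB.
= 45.54 GB.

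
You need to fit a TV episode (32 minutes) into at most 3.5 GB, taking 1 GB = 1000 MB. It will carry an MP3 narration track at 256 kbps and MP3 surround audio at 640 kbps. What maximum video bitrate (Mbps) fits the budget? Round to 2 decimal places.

Budget: 3.5 GB = 28000.0 Mb.
32 min = 1920 s
Total bitrate budget: 28000.0 Mb / 1920 s = 14.583 Mbps.
Audio total: 256 + 640 = 896 kbps = 0.896 Mbps.
Video: 14.583 − 0.896 = 13.687 Mbps.

13.69 Mbps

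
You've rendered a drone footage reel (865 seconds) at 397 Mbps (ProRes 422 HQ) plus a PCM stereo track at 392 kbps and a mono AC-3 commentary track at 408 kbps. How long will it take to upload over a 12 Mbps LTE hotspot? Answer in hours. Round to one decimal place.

8.0 hours

Audio total: 392 + 408 = 800 kbps = 0.800 Mbps.
Total bitrate: 397.800 Mbps.
File: 397.800 Mbps × 865 s = 344097.0 Mb.
At 12 Mbps: 344097.0 / 12 = 28674.8 s ≈ 7.97 hours.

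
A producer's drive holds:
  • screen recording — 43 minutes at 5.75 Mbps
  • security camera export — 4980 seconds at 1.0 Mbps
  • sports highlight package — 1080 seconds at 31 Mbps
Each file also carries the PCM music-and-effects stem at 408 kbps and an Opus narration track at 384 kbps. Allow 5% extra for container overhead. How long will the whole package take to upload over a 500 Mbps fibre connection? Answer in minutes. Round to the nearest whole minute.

2 minutes

Audio total: 408 + 384 = 792 kbps = 0.792 Mbps.
screen recording: 6.542 Mbps × 2580 s × 1.05 = 17722.3 Mb
security camera export: 1.792 Mbps × 4980 s × 1.05 = 9370.4 Mb
sports highlight package: 31.792 Mbps × 1080 s × 1.05 = 36052.1 Mb
Total: 63144.8 Mb = 7893.1 MB.
At 500 Mbps: 63144.8 / 500 = 126 s ≈ 2.1 minutes.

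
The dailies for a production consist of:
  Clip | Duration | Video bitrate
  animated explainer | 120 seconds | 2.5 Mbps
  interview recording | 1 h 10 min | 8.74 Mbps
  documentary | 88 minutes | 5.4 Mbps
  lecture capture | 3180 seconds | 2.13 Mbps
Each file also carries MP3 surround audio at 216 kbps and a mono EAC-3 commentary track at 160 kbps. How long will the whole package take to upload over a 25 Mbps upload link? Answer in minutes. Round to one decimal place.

51.4 minutes

Audio total: 216 + 160 = 376 kbps = 0.376 Mbps.
animated explainer: 2.876 Mbps × 120 s = 345.1 Mb
interview recording: 9.116 Mbps × 4200 s = 38287.2 Mb
documentary: 5.776 Mbps × 5280 s = 30497.3 Mb
lecture capture: 2.506 Mbps × 3180 s = 7969.1 Mb
Total: 77098.7 Mb = 9637.3 MB.
At 25 Mbps: 77098.7 / 25 = 3084 s ≈ 51.4 minutes.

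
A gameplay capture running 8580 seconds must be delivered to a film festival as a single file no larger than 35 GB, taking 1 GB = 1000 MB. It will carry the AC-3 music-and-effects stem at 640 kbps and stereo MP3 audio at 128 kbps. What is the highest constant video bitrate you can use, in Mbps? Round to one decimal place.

31.9 Mbps

Budget: 35 GB = 280000.0 Mb.
Total bitrate budget: 280000.0 Mb / 8580 s = 32.634 Mbps.
Audio total: 640 + 128 = 768 kbps = 0.768 Mbps.
Video: 32.634 − 0.768 = 31.866 Mbps.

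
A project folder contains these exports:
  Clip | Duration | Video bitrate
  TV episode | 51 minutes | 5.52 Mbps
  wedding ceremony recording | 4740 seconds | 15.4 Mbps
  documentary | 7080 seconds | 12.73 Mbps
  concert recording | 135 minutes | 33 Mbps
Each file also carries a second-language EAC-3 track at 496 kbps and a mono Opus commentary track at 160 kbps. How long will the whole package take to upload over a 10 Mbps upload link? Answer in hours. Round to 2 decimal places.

Audio total: 496 + 160 = 656 kbps = 0.656 Mbps.
TV episode: 6.176 Mbps × 3060 s = 18898.6 Mb
wedding ceremony recording: 16.056 Mbps × 4740 s = 76105.4 Mb
documentary: 13.386 Mbps × 7080 s = 94772.9 Mb
concert recording: 33.656 Mbps × 8100 s = 272613.6 Mb
Total: 462390.5 Mb = 57798.8 MB.
At 10 Mbps: 462390.5 / 10 = 46239 s ≈ 12.8 hours.

12.84 hours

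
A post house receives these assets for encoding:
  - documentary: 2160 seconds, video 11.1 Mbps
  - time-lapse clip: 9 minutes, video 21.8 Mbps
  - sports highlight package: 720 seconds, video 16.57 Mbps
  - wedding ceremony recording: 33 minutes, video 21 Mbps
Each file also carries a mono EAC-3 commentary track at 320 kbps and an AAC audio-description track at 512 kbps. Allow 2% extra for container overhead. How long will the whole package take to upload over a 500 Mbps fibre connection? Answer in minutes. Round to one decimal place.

3.2 minutes

Audio total: 320 + 512 = 832 kbps = 0.832 Mbps.
documentary: 11.932 Mbps × 2160 s × 1.02 = 26288.6 Mb
time-lapse clip: 22.632 Mbps × 540 s × 1.02 = 12465.7 Mb
sports highlight package: 17.402 Mbps × 720 s × 1.02 = 12780.0 Mb
wedding ceremony recording: 21.832 Mbps × 1980 s × 1.02 = 44091.9 Mb
Total: 95626.2 Mb = 11953.3 MB.
At 500 Mbps: 95626.2 / 500 = 191 s ≈ 3.19 minutes.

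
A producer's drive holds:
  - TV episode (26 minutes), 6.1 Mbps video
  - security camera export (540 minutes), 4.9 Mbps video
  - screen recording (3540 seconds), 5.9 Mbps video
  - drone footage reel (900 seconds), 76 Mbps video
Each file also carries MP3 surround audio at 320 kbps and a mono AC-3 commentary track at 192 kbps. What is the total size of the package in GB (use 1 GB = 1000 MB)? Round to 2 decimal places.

34.65 GB

Audio total: 320 + 192 = 512 kbps = 0.512 Mbps.
TV episode: 6.612 Mbps × 1560 s = 10314.7 Mb
security camera export: 5.412 Mbps × 32400 s = 175348.8 Mb
screen recording: 6.412 Mbps × 3540 s = 22698.5 Mb
drone footage reel: 76.512 Mbps × 900 s = 68860.8 Mb
Total: 277222.8 Mb = 34652.8 MB.
= 34.65 GB.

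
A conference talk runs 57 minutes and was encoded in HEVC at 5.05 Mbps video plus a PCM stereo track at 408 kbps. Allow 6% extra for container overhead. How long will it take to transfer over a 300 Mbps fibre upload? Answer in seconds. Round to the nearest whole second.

66 seconds

57 min = 3420 s
Audio: 408 kbps = 0.408 Mbps.
Total bitrate: 5.458 Mbps.
File: 5.458 Mbps × 3420 s = 18666.4 Mb.
With 6% container overhead: ×1.06. → 19786.3 Mb.
At 300 Mbps: 19786.3 / 300 = 66.0 s ≈ 66 seconds.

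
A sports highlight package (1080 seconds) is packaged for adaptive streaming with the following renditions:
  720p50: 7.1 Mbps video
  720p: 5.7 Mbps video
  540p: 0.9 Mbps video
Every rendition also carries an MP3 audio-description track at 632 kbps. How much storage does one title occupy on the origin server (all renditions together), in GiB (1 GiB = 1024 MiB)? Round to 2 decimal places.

1.96 GiB

Audio: 632 kbps = 0.632 Mbps.
Sum of rendition bitrates: (7.1+0.632) + (5.7+0.632) + (0.9+0.632) = 15.596 Mbps.
× 1080 s = 16,844 Mb = 2,105 MB = 1.961 GiB.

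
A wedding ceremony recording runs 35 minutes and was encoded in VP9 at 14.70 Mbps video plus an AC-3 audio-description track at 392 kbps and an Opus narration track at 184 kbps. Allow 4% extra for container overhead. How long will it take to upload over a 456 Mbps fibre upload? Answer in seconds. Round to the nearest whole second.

35 min = 2100 s
Audio total: 392 + 184 = 576 kbps = 0.576 Mbps.
Total bitrate: 15.276 Mbps.
File: 15.276 Mbps × 2100 s = 32079.6 Mb.
With 4% container overhead: ×1.04. → 33362.8 Mb.
At 456 Mbps: 33362.8 / 456 = 73.2 s ≈ 73.2 seconds.

73 seconds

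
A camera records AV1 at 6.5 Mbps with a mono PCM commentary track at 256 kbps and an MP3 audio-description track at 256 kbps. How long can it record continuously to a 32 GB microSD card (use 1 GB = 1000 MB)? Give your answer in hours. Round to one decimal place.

Audio total: 256 + 256 = 512 kbps = 0.512 Mbps.
Total bitrate: 6.5 + 0.512 = 7.012 Mbps.
Capacity: 32 GB = 256,000 Mb.
Recording time: 256,000 / 7.012 = 36,509 s ≈ 10.1 hours.

10.1 hours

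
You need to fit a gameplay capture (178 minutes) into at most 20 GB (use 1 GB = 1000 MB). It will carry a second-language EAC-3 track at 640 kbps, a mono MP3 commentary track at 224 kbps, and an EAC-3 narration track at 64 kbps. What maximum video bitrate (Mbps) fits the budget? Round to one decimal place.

Budget: 20 GB = 160000.0 Mb.
178 min = 10680 s
Total bitrate budget: 160000.0 Mb / 10680 s = 14.981 Mbps.
Audio total: 640 + 224 + 64 = 928 kbps = 0.928 Mbps.
Video: 14.981 − 0.928 = 14.053 Mbps.

14.1 Mbps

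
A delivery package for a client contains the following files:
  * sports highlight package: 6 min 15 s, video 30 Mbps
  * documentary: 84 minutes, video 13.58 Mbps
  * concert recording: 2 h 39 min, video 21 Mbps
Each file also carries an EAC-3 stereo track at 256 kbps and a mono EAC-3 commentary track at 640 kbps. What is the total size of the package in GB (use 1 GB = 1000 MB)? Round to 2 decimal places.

36.68 GB

Audio total: 256 + 640 = 896 kbps = 0.896 Mbps.
sports highlight package: 30.896 Mbps × 375 s = 11586.0 Mb
documentary: 14.476 Mbps × 5040 s = 72959.0 Mb
concert recording: 21.896 Mbps × 9540 s = 208887.8 Mb
Total: 293432.9 Mb = 36679.1 MB.
= 36.68 GB.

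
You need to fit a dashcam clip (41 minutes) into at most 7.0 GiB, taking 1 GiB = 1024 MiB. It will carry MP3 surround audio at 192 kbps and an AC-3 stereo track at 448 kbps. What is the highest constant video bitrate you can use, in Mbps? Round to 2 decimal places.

23.80 Mbps

Budget: 7.0 GiB = 60129.5 Mb.
41 min = 2460 s
Total bitrate budget: 60129.5 Mb / 2460 s = 24.443 Mbps.
Audio total: 192 + 448 = 640 kbps = 0.640 Mbps.
Video: 24.443 − 0.640 = 23.803 Mbps.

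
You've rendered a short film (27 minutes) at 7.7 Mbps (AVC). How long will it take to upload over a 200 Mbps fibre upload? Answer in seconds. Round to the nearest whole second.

62 seconds

27 min = 1620 s
File: 7.700 Mbps × 1620 s = 12474.0 Mb.
At 200 Mbps: 12474.0 / 200 = 62.4 s ≈ 62.4 seconds.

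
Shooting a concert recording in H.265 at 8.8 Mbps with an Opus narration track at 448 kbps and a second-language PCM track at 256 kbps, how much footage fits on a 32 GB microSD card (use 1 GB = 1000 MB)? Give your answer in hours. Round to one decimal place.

7.5 hours

Audio total: 448 + 256 = 704 kbps = 0.704 Mbps.
Total bitrate: 8.8 + 0.704 = 9.504 Mbps.
Capacity: 32 GB = 256,000 Mb.
Recording time: 256,000 / 9.504 = 26,936 s ≈ 7.48 hours.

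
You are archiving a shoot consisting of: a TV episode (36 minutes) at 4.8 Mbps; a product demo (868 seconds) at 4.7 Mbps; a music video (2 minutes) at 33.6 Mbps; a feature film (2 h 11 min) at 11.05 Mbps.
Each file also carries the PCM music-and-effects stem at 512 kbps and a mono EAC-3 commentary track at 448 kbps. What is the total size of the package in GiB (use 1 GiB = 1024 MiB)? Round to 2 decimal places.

Audio total: 512 + 448 = 960 kbps = 0.960 Mbps.
TV episode: 5.760 Mbps × 2160 s = 12441.6 Mb
product demo: 5.660 Mbps × 868 s = 4912.9 Mb
music video: 34.560 Mbps × 120 s = 4147.2 Mb
feature film: 12.010 Mbps × 7860 s = 94398.6 Mb
Total: 115900.3 Mb = 14487.5 MB.
= 13.49 GiB.

13.49 GiB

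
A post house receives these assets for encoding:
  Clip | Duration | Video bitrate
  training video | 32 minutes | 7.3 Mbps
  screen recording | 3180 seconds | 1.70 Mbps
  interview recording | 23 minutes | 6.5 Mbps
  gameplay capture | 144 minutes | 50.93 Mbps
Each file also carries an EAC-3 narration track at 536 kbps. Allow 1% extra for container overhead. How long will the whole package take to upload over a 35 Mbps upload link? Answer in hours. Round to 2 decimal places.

Audio: 536 kbps = 0.536 Mbps.
training video: 7.836 Mbps × 1920 s × 1.01 = 15195.6 Mb
screen recording: 2.236 Mbps × 3180 s × 1.01 = 7181.6 Mb
interview recording: 7.036 Mbps × 1380 s × 1.01 = 9806.8 Mb
gameplay capture: 51.466 Mbps × 8640 s × 1.01 = 449112.9 Mb
Total: 481296.8 Mb = 60162.1 MB.
At 35 Mbps: 481296.8 / 35 = 13751 s ≈ 3.82 hours.

3.82 hours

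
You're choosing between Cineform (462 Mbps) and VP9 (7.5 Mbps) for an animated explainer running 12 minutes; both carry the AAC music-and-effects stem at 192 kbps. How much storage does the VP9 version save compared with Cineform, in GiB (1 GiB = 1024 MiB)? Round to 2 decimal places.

12 min = 720 s
Audio: 192 kbps = 0.192 Mbps.
Cineform: 462.192 Mbps × 720 s = 332778.2 Mb = 38.740 GiB.
VP9: 7.692 Mbps × 720 s = 5538.2 Mb = 0.645 GiB.
Saving: 38.740 − 0.645 = 38.096 GiB.

38.10 GiB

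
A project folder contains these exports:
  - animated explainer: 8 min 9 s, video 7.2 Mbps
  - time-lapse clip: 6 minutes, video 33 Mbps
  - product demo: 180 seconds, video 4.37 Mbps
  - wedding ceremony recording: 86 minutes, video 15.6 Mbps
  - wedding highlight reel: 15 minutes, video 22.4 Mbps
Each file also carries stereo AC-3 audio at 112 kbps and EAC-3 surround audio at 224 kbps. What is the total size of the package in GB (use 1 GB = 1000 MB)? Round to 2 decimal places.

Audio total: 112 + 224 = 336 kbps = 0.336 Mbps.
animated explainer: 7.536 Mbps × 489 s = 3685.1 Mb
time-lapse clip: 33.336 Mbps × 360 s = 12001.0 Mb
product demo: 4.706 Mbps × 180 s = 847.1 Mb
wedding ceremony recording: 15.936 Mbps × 5160 s = 82229.8 Mb
wedding highlight reel: 22.736 Mbps × 900 s = 20462.4 Mb
Total: 119225.3 Mb = 14903.2 MB.
= 14.90 GB.

14.90 GB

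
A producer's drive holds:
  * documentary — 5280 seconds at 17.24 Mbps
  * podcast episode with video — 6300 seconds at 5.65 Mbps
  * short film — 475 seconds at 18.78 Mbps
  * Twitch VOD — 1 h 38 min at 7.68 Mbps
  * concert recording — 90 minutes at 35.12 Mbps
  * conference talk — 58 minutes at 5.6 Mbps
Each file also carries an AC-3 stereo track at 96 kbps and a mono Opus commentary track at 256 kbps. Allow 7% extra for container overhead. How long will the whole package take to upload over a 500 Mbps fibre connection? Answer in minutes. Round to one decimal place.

14.2 minutes

Audio total: 96 + 256 = 352 kbps = 0.352 Mbps.
documentary: 17.592 Mbps × 5280 s × 1.07 = 99387.8 Mb
podcast episode with video: 6.002 Mbps × 6300 s × 1.07 = 40459.5 Mb
short film: 19.132 Mbps × 475 s × 1.07 = 9723.8 Mb
Twitch VOD: 8.032 Mbps × 5880 s × 1.07 = 50534.1 Mb
concert recording: 35.472 Mbps × 5400 s × 1.07 = 204957.2 Mb
conference talk: 5.952 Mbps × 3480 s × 1.07 = 22162.9 Mb
Total: 427225.3 Mb = 53403.2 MB.
At 500 Mbps: 427225.3 / 500 = 854 s ≈ 14.2 minutes.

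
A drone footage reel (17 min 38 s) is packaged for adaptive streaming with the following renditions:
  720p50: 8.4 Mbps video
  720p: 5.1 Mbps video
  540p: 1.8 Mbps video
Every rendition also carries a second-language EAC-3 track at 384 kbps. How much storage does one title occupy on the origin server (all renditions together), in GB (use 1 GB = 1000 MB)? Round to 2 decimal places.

17 min 38 s = 1058 s
Audio: 384 kbps = 0.384 Mbps.
Sum of rendition bitrates: (8.4+0.384) + (5.1+0.384) + (1.8+0.384) = 16.452 Mbps.
× 1058 s = 17,406 Mb = 2,176 MB = 2.176 GB.

2.18 GB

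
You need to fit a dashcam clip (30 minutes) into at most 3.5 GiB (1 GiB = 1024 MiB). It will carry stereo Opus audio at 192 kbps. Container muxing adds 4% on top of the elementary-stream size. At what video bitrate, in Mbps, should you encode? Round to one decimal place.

Budget: 3.5 GiB = 30064.8 Mb.
Stream payload after overhead: 30064.8 / 1.04 = 28908.4 Mb.
30 min = 1800 s
Total bitrate budget: 28908.4 Mb / 1800 s = 16.060 Mbps.
Audio: 192 kbps = 0.192 Mbps.
Video: 16.060 − 0.192 = 15.868 Mbps.

15.9 Mbps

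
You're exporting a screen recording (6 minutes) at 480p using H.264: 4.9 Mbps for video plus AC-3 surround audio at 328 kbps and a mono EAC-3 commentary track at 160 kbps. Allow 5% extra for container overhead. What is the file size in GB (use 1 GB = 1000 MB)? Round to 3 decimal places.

0.255 GB

6 min = 360 s
Audio total: 328 + 160 = 488 kbps = 0.488 Mbps.
Total bitrate: 4.9 + 0.488 = 5.388 Mbps.
Stream data: 5.388 Mbps × 360 s = 1939.7 Mb.
With 5% container overhead: ×1.05.
2,037 Mb ÷ 8 = 254.6 MB → 0.2546 GB.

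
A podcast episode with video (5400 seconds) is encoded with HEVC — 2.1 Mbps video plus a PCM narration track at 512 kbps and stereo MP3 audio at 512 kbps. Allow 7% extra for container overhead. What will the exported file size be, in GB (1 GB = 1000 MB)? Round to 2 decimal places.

Audio total: 512 + 512 = 1024 kbps = 1.024 Mbps.
Total bitrate: 2.1 + 1.024 = 3.124 Mbps.
Stream data: 3.124 Mbps × 5400 s = 16869.6 Mb.
With 7% container overhead: ×1.07.
18,050 Mb ÷ 8 = 2,256 MB → 2.256 GB.

2.26 GB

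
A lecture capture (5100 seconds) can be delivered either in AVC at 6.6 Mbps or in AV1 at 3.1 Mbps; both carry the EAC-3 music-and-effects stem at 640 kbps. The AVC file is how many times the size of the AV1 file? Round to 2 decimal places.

1.94

Audio: 640 kbps = 0.640 Mbps.
AVC: 7.240 Mbps × 5100 s = 36924.0 Mb = 4.615 GB.
AV1: 3.740 Mbps × 5100 s = 19074.0 Mb = 2.384 GB.
Ratio: 4.615 / 2.384 = 1.936.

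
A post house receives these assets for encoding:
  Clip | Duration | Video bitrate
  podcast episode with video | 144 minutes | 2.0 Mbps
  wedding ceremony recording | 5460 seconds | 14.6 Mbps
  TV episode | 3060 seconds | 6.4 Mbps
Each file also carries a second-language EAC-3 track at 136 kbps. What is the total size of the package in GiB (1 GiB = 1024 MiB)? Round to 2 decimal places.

Audio: 136 kbps = 0.136 Mbps.
podcast episode with video: 2.136 Mbps × 8640 s = 18455.0 Mb
wedding ceremony recording: 14.736 Mbps × 5460 s = 80458.6 Mb
TV episode: 6.536 Mbps × 3060 s = 20000.2 Mb
Total: 118913.8 Mb = 14864.2 MB.
= 13.84 GiB.

13.84 GiB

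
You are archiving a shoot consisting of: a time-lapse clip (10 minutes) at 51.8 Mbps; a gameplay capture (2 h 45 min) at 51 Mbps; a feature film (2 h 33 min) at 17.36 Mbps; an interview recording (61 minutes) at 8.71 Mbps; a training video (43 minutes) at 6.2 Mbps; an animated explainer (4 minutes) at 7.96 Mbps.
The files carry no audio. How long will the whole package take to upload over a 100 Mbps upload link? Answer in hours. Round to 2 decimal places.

time-lapse clip: 51.800 Mbps × 600 s = 31080.0 Mb
gameplay capture: 51.000 Mbps × 9900 s = 504900.0 Mb
feature film: 17.360 Mbps × 9180 s = 159364.8 Mb
interview recording: 8.710 Mbps × 3660 s = 31878.6 Mb
training video: 6.200 Mbps × 2580 s = 15996.0 Mb
animated explainer: 7.960 Mbps × 240 s = 1910.4 Mb
Total: 745129.8 Mb = 93141.2 MB.
At 100 Mbps: 745129.8 / 100 = 7451 s ≈ 2.07 hours.

2.07 hours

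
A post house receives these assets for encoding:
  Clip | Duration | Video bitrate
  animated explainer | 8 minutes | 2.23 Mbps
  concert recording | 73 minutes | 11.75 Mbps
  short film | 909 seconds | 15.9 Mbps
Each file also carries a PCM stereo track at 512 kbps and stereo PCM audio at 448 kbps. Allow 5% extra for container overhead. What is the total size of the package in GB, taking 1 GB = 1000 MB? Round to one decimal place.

Audio total: 512 + 448 = 960 kbps = 0.960 Mbps.
animated explainer: 3.190 Mbps × 480 s × 1.05 = 1607.8 Mb
concert recording: 12.710 Mbps × 4380 s × 1.05 = 58453.3 Mb
short film: 16.860 Mbps × 909 s × 1.05 = 16092.0 Mb
Total: 76153.1 Mb = 9519.1 MB.
= 9.519 GB.

9.5 GB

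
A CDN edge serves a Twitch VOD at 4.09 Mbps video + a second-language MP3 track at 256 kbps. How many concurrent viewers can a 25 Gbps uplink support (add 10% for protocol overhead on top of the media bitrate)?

Audio: 256 kbps = 0.256 Mbps.
Per-viewer media rate: 4.346 Mbps.
On the wire with 10% overhead: 4.781 Mbps.
25 Gbps = 25,000 Mbps; 25,000 / 4.781 = 5229.47 → 5229 viewers.

5229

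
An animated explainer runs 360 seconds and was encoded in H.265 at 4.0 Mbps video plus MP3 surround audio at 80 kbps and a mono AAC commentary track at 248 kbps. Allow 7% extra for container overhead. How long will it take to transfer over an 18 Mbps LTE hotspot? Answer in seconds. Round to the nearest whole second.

Audio total: 80 + 248 = 328 kbps = 0.328 Mbps.
Total bitrate: 4.328 Mbps.
File: 4.328 Mbps × 360 s = 1558.1 Mb.
With 7% container overhead: ×1.07. → 1667.1 Mb.
At 18 Mbps: 1667.1 / 18 = 92.6 s ≈ 92.6 seconds.

93 seconds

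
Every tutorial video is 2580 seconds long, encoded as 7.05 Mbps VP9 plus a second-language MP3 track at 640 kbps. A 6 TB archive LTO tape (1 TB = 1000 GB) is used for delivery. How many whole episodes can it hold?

Audio: 640 kbps = 0.640 Mbps.
Total bitrate: 7.690 Mbps.
Per item: 7.690 Mbps × 2580 s = 19,840 Mb = 2,480 MB.
Capacity: 6 TB = 48,000,000 Mb; 2419.33 items → 2419 complete.

2419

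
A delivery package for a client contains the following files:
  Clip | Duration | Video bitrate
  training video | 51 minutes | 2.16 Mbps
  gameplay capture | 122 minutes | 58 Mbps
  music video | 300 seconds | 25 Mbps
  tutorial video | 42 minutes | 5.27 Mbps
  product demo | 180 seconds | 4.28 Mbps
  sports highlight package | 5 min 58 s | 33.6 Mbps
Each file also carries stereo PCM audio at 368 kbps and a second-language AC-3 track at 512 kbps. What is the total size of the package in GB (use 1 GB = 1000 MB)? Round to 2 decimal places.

59.60 GB

Audio total: 368 + 512 = 880 kbps = 0.880 Mbps.
training video: 3.040 Mbps × 3060 s = 9302.4 Mb
gameplay capture: 58.880 Mbps × 7320 s = 431001.6 Mb
music video: 25.880 Mbps × 300 s = 7764.0 Mb
tutorial video: 6.150 Mbps × 2520 s = 15498.0 Mb
product demo: 5.160 Mbps × 180 s = 928.8 Mb
sports highlight package: 34.480 Mbps × 358 s = 12343.8 Mb
Total: 476838.6 Mb = 59604.8 MB.
= 59.60 GB.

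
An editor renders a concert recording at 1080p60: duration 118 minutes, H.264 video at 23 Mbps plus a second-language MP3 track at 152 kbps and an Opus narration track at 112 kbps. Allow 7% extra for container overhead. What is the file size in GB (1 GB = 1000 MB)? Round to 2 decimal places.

22.03 GB

118 min = 7080 s
Audio total: 152 + 112 = 264 kbps = 0.264 Mbps.
Total bitrate: 23 + 0.264 = 23.264 Mbps.
Stream data: 23.264 Mbps × 7080 s = 164709.1 Mb.
With 7% container overhead: ×1.07.
176,239 Mb ÷ 8 = 22,030 MB → 22.03 GB.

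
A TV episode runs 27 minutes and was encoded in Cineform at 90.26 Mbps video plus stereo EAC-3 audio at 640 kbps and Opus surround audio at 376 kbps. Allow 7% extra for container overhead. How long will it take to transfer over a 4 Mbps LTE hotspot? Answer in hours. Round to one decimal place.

11.0 hours

27 min = 1620 s
Audio total: 640 + 376 = 1016 kbps = 1.016 Mbps.
Total bitrate: 91.276 Mbps.
File: 91.276 Mbps × 1620 s = 147867.1 Mb.
With 7% container overhead: ×1.07. → 158217.8 Mb.
At 4 Mbps: 158217.8 / 4 = 39554.5 s ≈ 11 hours.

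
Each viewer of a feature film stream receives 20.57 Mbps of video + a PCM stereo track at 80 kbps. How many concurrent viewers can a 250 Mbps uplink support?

Audio: 80 kbps = 0.080 Mbps.
Per-viewer media rate: 20.650 Mbps.
250 Mbps = 250.0 Mbps; 250.0 / 20.650 = 12.11 → 12 viewers.

12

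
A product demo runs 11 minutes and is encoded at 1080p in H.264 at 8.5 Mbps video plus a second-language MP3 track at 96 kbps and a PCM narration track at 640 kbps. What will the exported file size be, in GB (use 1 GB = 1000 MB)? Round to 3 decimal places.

0.762 GB

11 min = 660 s
Audio total: 96 + 640 = 736 kbps = 0.736 Mbps.
Total bitrate: 8.5 + 0.736 = 9.236 Mbps.
Stream data: 9.236 Mbps × 660 s = 6095.8 Mb.
6,096 Mb ÷ 8 = 762.0 MB → 0.762 GB.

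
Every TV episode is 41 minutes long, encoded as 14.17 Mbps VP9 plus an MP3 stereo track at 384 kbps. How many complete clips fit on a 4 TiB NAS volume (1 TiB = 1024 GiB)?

982

41 min = 2460 s
Audio: 384 kbps = 0.384 Mbps.
Total bitrate: 14.554 Mbps.
Per item: 14.554 Mbps × 2460 s = 35,803 Mb = 4,475 MB.
Capacity: 4 TiB = 35,184,372 Mb; 982.73 items → 982 complete.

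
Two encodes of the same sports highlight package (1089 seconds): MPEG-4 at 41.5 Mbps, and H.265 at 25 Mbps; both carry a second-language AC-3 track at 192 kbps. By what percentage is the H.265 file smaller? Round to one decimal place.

39.6%

Audio: 192 kbps = 0.192 Mbps.
MPEG-4: 41.692 Mbps × 1089 s = 45402.6 Mb = 5.675 GB.
H.265: 25.192 Mbps × 1089 s = 27434.1 Mb = 3.429 GB.
Reduction: (1 − 3.429/5.675) × 100 = 39.58%.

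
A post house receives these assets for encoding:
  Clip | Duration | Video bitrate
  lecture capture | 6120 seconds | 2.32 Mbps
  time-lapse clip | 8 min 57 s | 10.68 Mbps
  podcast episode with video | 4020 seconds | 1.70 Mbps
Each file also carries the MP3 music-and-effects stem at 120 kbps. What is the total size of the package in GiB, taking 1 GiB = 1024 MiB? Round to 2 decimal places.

3.27 GiB

Audio: 120 kbps = 0.120 Mbps.
lecture capture: 2.440 Mbps × 6120 s = 14932.8 Mb
time-lapse clip: 10.800 Mbps × 537 s = 5799.6 Mb
podcast episode with video: 1.820 Mbps × 4020 s = 7316.4 Mb
Total: 28048.8 Mb = 3506.1 MB.
= 3.265 GiB.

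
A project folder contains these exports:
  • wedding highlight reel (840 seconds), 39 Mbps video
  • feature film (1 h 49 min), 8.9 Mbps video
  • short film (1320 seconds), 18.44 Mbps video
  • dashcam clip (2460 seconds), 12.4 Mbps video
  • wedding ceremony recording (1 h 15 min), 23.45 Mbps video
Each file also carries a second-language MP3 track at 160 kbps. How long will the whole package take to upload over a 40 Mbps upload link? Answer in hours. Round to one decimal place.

Audio: 160 kbps = 0.160 Mbps.
wedding highlight reel: 39.160 Mbps × 840 s = 32894.4 Mb
feature film: 9.060 Mbps × 6540 s = 59252.4 Mb
short film: 18.600 Mbps × 1320 s = 24552.0 Mb
dashcam clip: 12.560 Mbps × 2460 s = 30897.6 Mb
wedding ceremony recording: 23.610 Mbps × 4500 s = 106245.0 Mb
Total: 253841.4 Mb = 31730.2 MB.
At 40 Mbps: 253841.4 / 40 = 6346 s ≈ 1.76 hours.

1.8 hours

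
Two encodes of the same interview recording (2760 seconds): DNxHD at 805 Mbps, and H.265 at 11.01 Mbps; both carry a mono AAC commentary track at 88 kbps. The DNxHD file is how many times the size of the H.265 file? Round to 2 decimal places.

Audio: 88 kbps = 0.088 Mbps.
DNxHD: 805.088 Mbps × 2760 s = 2222042.9 Mb = 277.755 GB.
H.265: 11.098 Mbps × 2760 s = 30630.5 Mb = 3.829 GB.
Ratio: 277.755 / 3.829 = 72.544.

72.54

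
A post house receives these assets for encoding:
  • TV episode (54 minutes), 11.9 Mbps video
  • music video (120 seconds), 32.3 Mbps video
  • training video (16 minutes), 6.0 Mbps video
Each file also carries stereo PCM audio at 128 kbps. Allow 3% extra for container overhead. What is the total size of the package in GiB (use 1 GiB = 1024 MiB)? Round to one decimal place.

Audio: 128 kbps = 0.128 Mbps.
TV episode: 12.028 Mbps × 3240 s × 1.03 = 40139.8 Mb
music video: 32.428 Mbps × 120 s × 1.03 = 4008.1 Mb
training video: 6.128 Mbps × 960 s × 1.03 = 6059.4 Mb
Total: 50207.3 Mb = 6275.9 MB.
= 5.845 GiB.

5.8 GiB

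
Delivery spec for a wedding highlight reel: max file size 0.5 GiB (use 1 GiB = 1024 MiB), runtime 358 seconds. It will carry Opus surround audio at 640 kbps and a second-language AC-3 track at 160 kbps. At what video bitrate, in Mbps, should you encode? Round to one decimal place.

Budget: 0.5 GiB = 4295.0 Mb.
Total bitrate budget: 4295.0 Mb / 358 s = 11.997 Mbps.
Audio total: 640 + 160 = 800 kbps = 0.800 Mbps.
Video: 11.997 − 0.800 = 11.197 Mbps.

11.2 Mbps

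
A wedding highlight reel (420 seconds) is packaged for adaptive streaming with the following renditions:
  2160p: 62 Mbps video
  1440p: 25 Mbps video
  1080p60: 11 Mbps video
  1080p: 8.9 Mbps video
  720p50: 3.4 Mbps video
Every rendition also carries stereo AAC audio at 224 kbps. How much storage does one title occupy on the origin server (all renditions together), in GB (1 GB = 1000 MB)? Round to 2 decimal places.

5.85 GB

Audio: 224 kbps = 0.224 Mbps.
Sum of rendition bitrates: (62+0.224) + (25+0.224) + (11+0.224) + (8.9+0.224) + (3.4+0.224) = 111.420 Mbps.
× 420 s = 46,796 Mb = 5,850 MB = 5.850 GB.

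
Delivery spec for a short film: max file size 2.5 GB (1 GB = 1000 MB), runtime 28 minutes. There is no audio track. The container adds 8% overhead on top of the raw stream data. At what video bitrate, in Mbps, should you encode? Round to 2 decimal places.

11.02 Mbps

Budget: 2.5 GB = 20000.0 Mb.
Stream payload after overhead: 20000.0 / 1.08 = 18518.5 Mb.
28 min = 1680 s
Total bitrate budget: 18518.5 Mb / 1680 s = 11.023 Mbps.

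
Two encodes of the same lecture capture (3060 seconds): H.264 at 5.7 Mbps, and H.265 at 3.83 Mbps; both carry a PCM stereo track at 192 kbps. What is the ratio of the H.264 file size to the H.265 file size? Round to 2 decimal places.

1.46

Audio: 192 kbps = 0.192 Mbps.
H.264: 5.892 Mbps × 3060 s = 18029.5 Mb = 2.254 GB.
H.265: 4.022 Mbps × 3060 s = 12307.3 Mb = 1.538 GB.
Ratio: 2.254 / 1.538 = 1.465.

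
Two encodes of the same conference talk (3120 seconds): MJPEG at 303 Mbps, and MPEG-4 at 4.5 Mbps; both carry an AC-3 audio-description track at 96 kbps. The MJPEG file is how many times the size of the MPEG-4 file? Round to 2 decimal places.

65.95

Audio: 96 kbps = 0.096 Mbps.
MJPEG: 303.096 Mbps × 3120 s = 945659.5 Mb = 110.089 GiB.
MPEG-4: 4.596 Mbps × 3120 s = 14339.5 Mb = 1.669 GiB.
Ratio: 110.089 / 1.669 = 65.948.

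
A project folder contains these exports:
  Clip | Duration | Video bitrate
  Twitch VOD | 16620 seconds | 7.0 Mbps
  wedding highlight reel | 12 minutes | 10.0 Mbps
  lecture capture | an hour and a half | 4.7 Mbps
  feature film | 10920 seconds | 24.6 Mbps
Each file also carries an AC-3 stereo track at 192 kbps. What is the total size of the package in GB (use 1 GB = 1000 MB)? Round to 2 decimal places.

53.00 GB

Audio: 192 kbps = 0.192 Mbps.
Twitch VOD: 7.192 Mbps × 16620 s = 119531.0 Mb
wedding highlight reel: 10.192 Mbps × 720 s = 7338.2 Mb
lecture capture: 4.892 Mbps × 5400 s = 26416.8 Mb
feature film: 24.792 Mbps × 10920 s = 270728.6 Mb
Total: 424014.7 Mb = 53001.8 MB.
= 53.00 GB.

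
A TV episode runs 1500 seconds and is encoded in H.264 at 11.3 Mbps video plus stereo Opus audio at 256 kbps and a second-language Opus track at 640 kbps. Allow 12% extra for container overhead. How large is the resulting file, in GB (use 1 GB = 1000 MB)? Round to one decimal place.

2.6 GB

Audio total: 256 + 640 = 896 kbps = 0.896 Mbps.
Total bitrate: 11.3 + 0.896 = 12.196 Mbps.
Stream data: 12.196 Mbps × 1500 s = 18294.0 Mb.
With 12% container overhead: ×1.12.
20,489 Mb ÷ 8 = 2,561 MB → 2.561 GB.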